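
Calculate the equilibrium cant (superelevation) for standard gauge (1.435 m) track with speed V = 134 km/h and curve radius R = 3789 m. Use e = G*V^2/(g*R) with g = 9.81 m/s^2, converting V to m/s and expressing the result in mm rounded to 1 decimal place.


Convert speed: V = 134 / 3.6 = 37.2222 m/s
Apply formula: e = 1.435 * 37.2222^2 / (9.81 * 3789)
e = 1.435 * 1385.4938 / 37170.09
e = 0.053489 m = 53.5 mm

53.5


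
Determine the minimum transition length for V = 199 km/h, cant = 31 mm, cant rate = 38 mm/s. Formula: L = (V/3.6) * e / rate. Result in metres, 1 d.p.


Convert speed: V = 199 / 3.6 = 55.2778 m/s
L = 55.2778 * 31 / 38
L = 1713.6111 / 38
L = 45.1 m

45.1


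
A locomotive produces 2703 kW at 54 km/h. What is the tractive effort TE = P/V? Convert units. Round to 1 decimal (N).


Convert: P = 2703 kW = 2703000 W
V = 54 / 3.6 = 15.0 m/s
TE = 2703000 / 15.0
TE = 180200.0 N

180200.0


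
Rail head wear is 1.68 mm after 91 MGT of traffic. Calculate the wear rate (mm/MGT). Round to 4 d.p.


Wear rate = total wear / cumulative tonnage
Rate = 1.68 / 91
Rate = 0.0185 mm/MGT

0.0185


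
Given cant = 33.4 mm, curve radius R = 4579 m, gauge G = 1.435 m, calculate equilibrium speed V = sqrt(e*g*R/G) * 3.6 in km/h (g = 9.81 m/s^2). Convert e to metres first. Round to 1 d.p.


Convert cant: e = 33.4 mm = 0.0334 m
V_ms = sqrt(0.0334 * 9.81 * 4579 / 1.435)
V_ms = sqrt(1045.524506) = 32.3346 m/s
V = 32.3346 * 3.6 = 116.4 km/h

116.4


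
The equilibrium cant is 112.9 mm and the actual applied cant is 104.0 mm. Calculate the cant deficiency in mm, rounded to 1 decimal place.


Cant deficiency = equilibrium cant - actual cant
CD = 112.9 - 104.0
CD = 8.9 mm

8.9


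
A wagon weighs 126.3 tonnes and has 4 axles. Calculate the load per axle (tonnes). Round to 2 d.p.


Load per axle = total weight / number of axles
Load = 126.3 / 4
Load = 31.58 tonnes

31.58


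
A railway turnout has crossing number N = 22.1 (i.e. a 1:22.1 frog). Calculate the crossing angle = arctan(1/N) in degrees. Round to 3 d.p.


1/N = 1/22.1 = 0.045249
angle = arctan(0.045249) = 0.045218 rad
angle = 0.045218 * 180/pi = 2.591 degrees

2.591


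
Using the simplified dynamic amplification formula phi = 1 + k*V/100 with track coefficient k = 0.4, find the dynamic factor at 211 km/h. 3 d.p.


phi = 1 + k * V / 100
phi = 1 + 0.4 * 211 / 100
phi = 1 + 0.844
phi = 1.844

1.844


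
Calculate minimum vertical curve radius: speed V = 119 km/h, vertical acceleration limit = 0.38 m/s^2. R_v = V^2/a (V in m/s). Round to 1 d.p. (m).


Convert speed: V = 119 / 3.6 = 33.0556 m/s
V^2 = 1092.6698 m^2/s^2
R_v = 1092.6698 / 0.38
R_v = 2875.4 m

2875.4


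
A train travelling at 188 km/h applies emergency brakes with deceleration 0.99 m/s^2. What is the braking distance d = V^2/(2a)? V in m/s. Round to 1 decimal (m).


Convert speed: V = 188 / 3.6 = 52.2222 m/s
V^2 = 2727.1605
d = 2727.1605 / (2 * 0.99)
d = 2727.1605 / 1.98
d = 1377.4 m

1377.4


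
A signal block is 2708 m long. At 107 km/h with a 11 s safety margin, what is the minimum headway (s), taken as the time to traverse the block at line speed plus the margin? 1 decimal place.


V = 107 / 3.6 = 29.7222 m/s
Block traversal time = 2708 / 29.7222 = 91.1103 s
Headway = 91.1103 + 11
Headway = 102.1 s

102.1


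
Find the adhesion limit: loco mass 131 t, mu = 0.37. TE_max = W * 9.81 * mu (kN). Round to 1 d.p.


TE_max = W * g * mu
TE_max = 131 * 9.81 * 0.37
TE_max = 1285.11 * 0.37
TE_max = 475.5 kN

475.5


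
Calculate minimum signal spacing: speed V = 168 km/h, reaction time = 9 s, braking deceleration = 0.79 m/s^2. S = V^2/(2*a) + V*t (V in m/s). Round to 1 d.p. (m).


V = 168 / 3.6 = 46.6667 m/s
Braking distance = 46.6667^2 / (2*0.79) = 1378.3404 m
Sighting distance = 46.6667 * 9 = 420.0 m
S = 1378.3404 + 420.0 = 1798.3 m

1798.3


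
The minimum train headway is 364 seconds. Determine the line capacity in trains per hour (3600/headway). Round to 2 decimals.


Capacity = 3600 / headway
Capacity = 3600 / 364
Capacity = 9.89 trains/hour

9.89


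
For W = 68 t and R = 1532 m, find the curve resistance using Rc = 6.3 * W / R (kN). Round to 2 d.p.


Rc = 6.3 * W / R
Rc = 6.3 * 68 / 1532
Rc = 428.4 / 1532
Rc = 0.28 kN

0.28


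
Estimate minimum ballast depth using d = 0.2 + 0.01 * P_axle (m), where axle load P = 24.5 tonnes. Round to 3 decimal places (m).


d = 0.2 + 0.01 * 24.5
d = 0.2 + 0.245
d = 0.445 m

0.445


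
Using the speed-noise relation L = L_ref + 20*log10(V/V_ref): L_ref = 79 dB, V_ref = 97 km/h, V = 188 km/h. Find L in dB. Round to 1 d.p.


V/V_ref = 188 / 97 = 1.938144
log10(1.938144) = 0.287386
20 * 0.287386 = 5.7477
L = 79 + 5.7477 = 84.7 dB

84.7


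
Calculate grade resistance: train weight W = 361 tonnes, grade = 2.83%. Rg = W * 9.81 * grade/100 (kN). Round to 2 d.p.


Rg = W * 9.81 * grade / 100
Rg = 361 * 9.81 * 2.83 / 100
Rg = 3541.41 * 0.0283
Rg = 100.22 kN

100.22


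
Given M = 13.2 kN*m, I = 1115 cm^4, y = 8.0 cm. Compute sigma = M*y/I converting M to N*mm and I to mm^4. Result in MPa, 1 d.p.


Convert units:
M = 13.2 kN*m = 13200000 N*mm
y = 8.0 cm = 80 mm
I = 1115 cm^4 = 11150000 mm^4
sigma = 13200000 * 80 / 11150000
sigma = 94.7 MPa

94.7


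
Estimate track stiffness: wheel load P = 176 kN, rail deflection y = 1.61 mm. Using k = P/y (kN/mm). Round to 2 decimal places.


Track stiffness k = P / y
k = 176 / 1.61
k = 109.32 kN/mm

109.32


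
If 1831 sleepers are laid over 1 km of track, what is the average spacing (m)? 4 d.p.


Spacing = 1000 m / number of sleepers
Spacing = 1000 / 1831
Spacing = 0.5461 m

0.5461


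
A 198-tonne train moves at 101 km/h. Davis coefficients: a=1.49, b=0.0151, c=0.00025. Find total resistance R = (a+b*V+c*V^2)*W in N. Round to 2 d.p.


b*V = 0.0151 * 101 = 1.5251
c*V^2 = 0.00025 * 10201 = 2.55025
R_per_t = 1.49 + 1.5251 + 2.55025 = 5.56535 N/t
R_total = 5.56535 * 198 = 1101.94 N

1101.94


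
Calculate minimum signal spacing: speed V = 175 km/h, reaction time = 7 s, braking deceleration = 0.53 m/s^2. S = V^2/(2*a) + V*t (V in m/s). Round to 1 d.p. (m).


V = 175 / 3.6 = 48.6111 m/s
Braking distance = 48.6111^2 / (2*0.53) = 2229.2831 m
Sighting distance = 48.6111 * 7 = 340.2778 m
S = 2229.2831 + 340.2778 = 2569.6 m

2569.6


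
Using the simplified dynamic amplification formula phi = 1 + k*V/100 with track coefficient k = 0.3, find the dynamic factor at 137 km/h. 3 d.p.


phi = 1 + k * V / 100
phi = 1 + 0.3 * 137 / 100
phi = 1 + 0.411
phi = 1.411

1.411


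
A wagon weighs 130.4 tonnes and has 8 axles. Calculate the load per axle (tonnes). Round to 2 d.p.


Load per axle = total weight / number of axles
Load = 130.4 / 8
Load = 16.30 tonnes

16.30


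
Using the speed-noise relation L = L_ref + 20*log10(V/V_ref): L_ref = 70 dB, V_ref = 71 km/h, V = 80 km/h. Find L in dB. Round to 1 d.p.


V/V_ref = 80 / 71 = 1.126761
log10(1.126761) = 0.051832
20 * 0.051832 = 1.0366
L = 70 + 1.0366 = 71.0 dB

71.0


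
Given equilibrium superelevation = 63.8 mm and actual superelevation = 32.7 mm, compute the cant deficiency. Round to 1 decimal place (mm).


Cant deficiency = equilibrium cant - actual cant
CD = 63.8 - 32.7
CD = 31.1 mm

31.1


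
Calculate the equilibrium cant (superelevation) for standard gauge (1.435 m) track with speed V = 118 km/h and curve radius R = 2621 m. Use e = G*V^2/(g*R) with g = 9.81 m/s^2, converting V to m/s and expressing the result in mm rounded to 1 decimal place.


Convert speed: V = 118 / 3.6 = 32.7778 m/s
Apply formula: e = 1.435 * 32.7778^2 / (9.81 * 2621)
e = 1.435 * 1074.3827 / 25712.01
e = 0.059962 m = 60.0 mm

60.0


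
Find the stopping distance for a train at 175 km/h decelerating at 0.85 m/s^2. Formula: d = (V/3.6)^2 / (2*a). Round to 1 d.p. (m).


Convert speed: V = 175 / 3.6 = 48.6111 m/s
V^2 = 2363.0401
d = 2363.0401 / (2 * 0.85)
d = 2363.0401 / 1.7
d = 1390.0 m

1390.0


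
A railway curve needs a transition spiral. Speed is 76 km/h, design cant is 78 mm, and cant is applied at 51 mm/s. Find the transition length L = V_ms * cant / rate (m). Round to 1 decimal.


Convert speed: V = 76 / 3.6 = 21.1111 m/s
L = 21.1111 * 78 / 51
L = 1646.6667 / 51
L = 32.3 m

32.3


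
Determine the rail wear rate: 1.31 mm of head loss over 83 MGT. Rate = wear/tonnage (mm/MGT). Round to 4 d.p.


Wear rate = total wear / cumulative tonnage
Rate = 1.31 / 83
Rate = 0.0158 mm/MGT

0.0158


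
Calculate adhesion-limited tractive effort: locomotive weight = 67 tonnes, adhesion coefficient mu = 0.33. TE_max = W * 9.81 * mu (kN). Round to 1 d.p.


TE_max = W * g * mu
TE_max = 67 * 9.81 * 0.33
TE_max = 657.27 * 0.33
TE_max = 216.9 kN

216.9


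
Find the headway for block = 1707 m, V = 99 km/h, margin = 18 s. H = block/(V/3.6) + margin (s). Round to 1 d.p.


V = 99 / 3.6 = 27.5 m/s
Block traversal time = 1707 / 27.5 = 62.0727 s
Headway = 62.0727 + 18
Headway = 80.1 s

80.1


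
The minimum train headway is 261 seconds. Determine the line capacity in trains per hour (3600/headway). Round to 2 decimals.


Capacity = 3600 / headway
Capacity = 3600 / 261
Capacity = 13.79 trains/hour

13.79


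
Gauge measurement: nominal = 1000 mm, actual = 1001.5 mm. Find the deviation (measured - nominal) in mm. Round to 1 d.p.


Deviation = measured - nominal
Deviation = 1001.5 - 1000
Deviation = 1.5 mm

1.5


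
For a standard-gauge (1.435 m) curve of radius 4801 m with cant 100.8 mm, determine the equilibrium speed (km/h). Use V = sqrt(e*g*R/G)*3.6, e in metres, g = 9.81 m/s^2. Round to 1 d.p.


Convert cant: e = 100.8 mm = 0.1008 m
V_ms = sqrt(0.1008 * 9.81 * 4801 / 1.435)
V_ms = sqrt(3308.333971) = 57.5181 m/s
V = 57.5181 * 3.6 = 207.1 km/h

207.1


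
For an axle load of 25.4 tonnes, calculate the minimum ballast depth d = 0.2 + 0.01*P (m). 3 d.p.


d = 0.2 + 0.01 * 25.4
d = 0.2 + 0.254
d = 0.454 m

0.454


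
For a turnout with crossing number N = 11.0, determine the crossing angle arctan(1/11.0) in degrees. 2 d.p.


1/N = 1/11.0 = 0.090909
angle = arctan(0.090909) = 0.09066 rad
angle = 0.09066 * 180/pi = 5.19 degrees

5.19


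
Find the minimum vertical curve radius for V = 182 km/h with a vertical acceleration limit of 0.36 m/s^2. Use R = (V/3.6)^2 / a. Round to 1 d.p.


Convert speed: V = 182 / 3.6 = 50.5556 m/s
V^2 = 2555.8642 m^2/s^2
R_v = 2555.8642 / 0.36
R_v = 7099.6 m

7099.6


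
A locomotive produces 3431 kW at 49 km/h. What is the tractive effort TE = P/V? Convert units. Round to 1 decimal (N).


Convert: P = 3431 kW = 3431000 W
V = 49 / 3.6 = 13.6111 m/s
TE = 3431000 / 13.6111
TE = 252073.5 N

252073.5


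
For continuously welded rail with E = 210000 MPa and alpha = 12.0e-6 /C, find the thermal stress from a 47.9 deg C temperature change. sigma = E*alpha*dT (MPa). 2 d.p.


sigma = E * alpha * dT
sigma = 210000 * 12.0e-6 * 47.9
sigma = 2.52 * 47.9
sigma = 120.71 MPa

120.71


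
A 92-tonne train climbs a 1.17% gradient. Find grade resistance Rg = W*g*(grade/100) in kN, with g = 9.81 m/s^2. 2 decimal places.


Rg = W * 9.81 * grade / 100
Rg = 92 * 9.81 * 1.17 / 100
Rg = 902.52 * 0.0117
Rg = 10.56 kN

10.56


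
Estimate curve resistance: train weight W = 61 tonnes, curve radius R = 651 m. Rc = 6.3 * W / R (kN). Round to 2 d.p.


Rc = 6.3 * W / R
Rc = 6.3 * 61 / 651
Rc = 384.3 / 651
Rc = 0.59 kN

0.59


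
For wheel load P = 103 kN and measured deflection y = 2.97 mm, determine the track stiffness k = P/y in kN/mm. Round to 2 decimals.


Track stiffness k = P / y
k = 103 / 2.97
k = 34.68 kN/mm

34.68


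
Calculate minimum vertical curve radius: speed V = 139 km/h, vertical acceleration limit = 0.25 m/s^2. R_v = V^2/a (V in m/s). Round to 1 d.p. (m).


Convert speed: V = 139 / 3.6 = 38.6111 m/s
V^2 = 1490.8179 m^2/s^2
R_v = 1490.8179 / 0.25
R_v = 5963.3 m

5963.3


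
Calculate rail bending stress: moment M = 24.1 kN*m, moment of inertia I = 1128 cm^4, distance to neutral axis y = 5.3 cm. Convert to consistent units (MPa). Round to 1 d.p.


Convert units:
M = 24.1 kN*m = 24100000 N*mm
y = 5.3 cm = 53 mm
I = 1128 cm^4 = 11280000 mm^4
sigma = 24100000 * 53 / 11280000
sigma = 113.2 MPa

113.2


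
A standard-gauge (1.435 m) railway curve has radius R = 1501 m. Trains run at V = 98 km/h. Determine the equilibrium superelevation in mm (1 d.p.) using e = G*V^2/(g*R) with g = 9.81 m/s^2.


Convert speed: V = 98 / 3.6 = 27.2222 m/s
Apply formula: e = 1.435 * 27.2222^2 / (9.81 * 1501)
e = 1.435 * 741.0494 / 14724.81
e = 0.072219 m = 72.2 mm

72.2


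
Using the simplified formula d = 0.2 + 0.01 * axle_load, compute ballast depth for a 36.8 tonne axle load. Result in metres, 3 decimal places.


d = 0.2 + 0.01 * 36.8
d = 0.2 + 0.368
d = 0.568 m

0.568


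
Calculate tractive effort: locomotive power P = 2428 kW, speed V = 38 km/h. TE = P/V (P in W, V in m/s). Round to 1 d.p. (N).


Convert: P = 2428 kW = 2428000 W
V = 38 / 3.6 = 10.5556 m/s
TE = 2428000 / 10.5556
TE = 230021.1 N

230021.1


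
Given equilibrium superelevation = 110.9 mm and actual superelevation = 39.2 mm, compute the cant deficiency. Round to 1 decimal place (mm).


Cant deficiency = equilibrium cant - actual cant
CD = 110.9 - 39.2
CD = 71.7 mm

71.7


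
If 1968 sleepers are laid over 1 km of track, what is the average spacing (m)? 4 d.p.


Spacing = 1000 m / number of sleepers
Spacing = 1000 / 1968
Spacing = 0.5081 m

0.5081


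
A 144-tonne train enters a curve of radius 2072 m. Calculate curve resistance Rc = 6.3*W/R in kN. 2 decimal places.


Rc = 6.3 * W / R
Rc = 6.3 * 144 / 2072
Rc = 907.2 / 2072
Rc = 0.44 kN

0.44


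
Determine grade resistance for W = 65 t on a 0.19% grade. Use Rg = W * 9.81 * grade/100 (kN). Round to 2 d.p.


Rg = W * 9.81 * grade / 100
Rg = 65 * 9.81 * 0.19 / 100
Rg = 637.65 * 0.0019
Rg = 1.21 kN

1.21


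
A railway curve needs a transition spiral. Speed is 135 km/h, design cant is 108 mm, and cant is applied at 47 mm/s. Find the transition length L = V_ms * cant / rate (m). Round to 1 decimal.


Convert speed: V = 135 / 3.6 = 37.5 m/s
L = 37.5 * 108 / 47
L = 4050.0 / 47
L = 86.2 m

86.2


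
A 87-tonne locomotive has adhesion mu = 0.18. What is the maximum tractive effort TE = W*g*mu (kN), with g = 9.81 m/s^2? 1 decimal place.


TE_max = W * g * mu
TE_max = 87 * 9.81 * 0.18
TE_max = 853.47 * 0.18
TE_max = 153.6 kN

153.6


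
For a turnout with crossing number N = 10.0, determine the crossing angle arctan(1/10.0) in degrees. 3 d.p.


1/N = 1/10.0 = 0.1
angle = arctan(0.1) = 0.099669 rad
angle = 0.099669 * 180/pi = 5.711 degrees

5.711


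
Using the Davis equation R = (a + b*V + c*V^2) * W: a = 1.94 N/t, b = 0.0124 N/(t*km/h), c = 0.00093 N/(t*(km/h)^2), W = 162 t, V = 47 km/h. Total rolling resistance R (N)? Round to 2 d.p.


b*V = 0.0124 * 47 = 0.5828
c*V^2 = 0.00093 * 2209 = 2.05437
R_per_t = 1.94 + 0.5828 + 2.05437 = 4.57717 N/t
R_total = 4.57717 * 162 = 741.50 N

741.50


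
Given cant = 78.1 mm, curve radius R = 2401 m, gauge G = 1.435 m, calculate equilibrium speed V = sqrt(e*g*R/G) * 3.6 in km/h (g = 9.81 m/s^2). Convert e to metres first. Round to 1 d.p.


Convert cant: e = 78.1 mm = 0.0781 m
V_ms = sqrt(0.0781 * 9.81 * 2401 / 1.435)
V_ms = sqrt(1281.918161) = 35.8039 m/s
V = 35.8039 * 3.6 = 128.9 km/h

128.9


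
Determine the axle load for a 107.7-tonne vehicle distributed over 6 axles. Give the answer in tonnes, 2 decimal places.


Load per axle = total weight / number of axles
Load = 107.7 / 6
Load = 17.95 tonnes

17.95


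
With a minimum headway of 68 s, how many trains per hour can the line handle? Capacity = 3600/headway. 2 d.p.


Capacity = 3600 / headway
Capacity = 3600 / 68
Capacity = 52.94 trains/hour

52.94


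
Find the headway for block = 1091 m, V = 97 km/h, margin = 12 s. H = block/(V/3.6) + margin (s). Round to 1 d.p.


V = 97 / 3.6 = 26.9444 m/s
Block traversal time = 1091 / 26.9444 = 40.4907 s
Headway = 40.4907 + 12
Headway = 52.5 s

52.5


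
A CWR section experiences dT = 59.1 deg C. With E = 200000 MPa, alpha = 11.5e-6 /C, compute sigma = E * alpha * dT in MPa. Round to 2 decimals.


sigma = E * alpha * dT
sigma = 200000 * 11.5e-6 * 59.1
sigma = 2.3 * 59.1
sigma = 135.93 MPa

135.93


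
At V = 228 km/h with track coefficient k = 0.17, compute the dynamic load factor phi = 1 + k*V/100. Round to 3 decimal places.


phi = 1 + k * V / 100
phi = 1 + 0.17 * 228 / 100
phi = 1 + 0.3876
phi = 1.388

1.388


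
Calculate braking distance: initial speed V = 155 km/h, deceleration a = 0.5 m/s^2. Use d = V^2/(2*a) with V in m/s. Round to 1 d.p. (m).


Convert speed: V = 155 / 3.6 = 43.0556 m/s
V^2 = 1853.7809
d = 1853.7809 / (2 * 0.5)
d = 1853.7809 / 1.0
d = 1853.8 m

1853.8


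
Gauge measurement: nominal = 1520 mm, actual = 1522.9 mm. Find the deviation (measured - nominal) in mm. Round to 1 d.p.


Deviation = measured - nominal
Deviation = 1522.9 - 1520
Deviation = 2.9 mm

2.9


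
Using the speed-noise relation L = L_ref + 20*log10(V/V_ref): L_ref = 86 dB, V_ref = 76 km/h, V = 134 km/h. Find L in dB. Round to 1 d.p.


V/V_ref = 134 / 76 = 1.763158
log10(1.763158) = 0.246291
20 * 0.246291 = 4.9258
L = 86 + 4.9258 = 90.9 dB

90.9


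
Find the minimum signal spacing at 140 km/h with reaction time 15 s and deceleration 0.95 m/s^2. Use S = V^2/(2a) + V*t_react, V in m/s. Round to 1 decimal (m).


V = 140 / 3.6 = 38.8889 m/s
Braking distance = 38.8889^2 / (2*0.95) = 795.9714 m
Sighting distance = 38.8889 * 15 = 583.3333 m
S = 795.9714 + 583.3333 = 1379.3 m

1379.3


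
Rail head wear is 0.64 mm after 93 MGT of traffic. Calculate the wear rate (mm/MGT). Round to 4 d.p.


Wear rate = total wear / cumulative tonnage
Rate = 0.64 / 93
Rate = 0.0069 mm/MGT

0.0069


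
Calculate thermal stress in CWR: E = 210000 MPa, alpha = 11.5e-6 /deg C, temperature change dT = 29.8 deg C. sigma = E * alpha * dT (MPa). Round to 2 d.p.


sigma = E * alpha * dT
sigma = 210000 * 11.5e-6 * 29.8
sigma = 2.415 * 29.8
sigma = 71.97 MPa

71.97


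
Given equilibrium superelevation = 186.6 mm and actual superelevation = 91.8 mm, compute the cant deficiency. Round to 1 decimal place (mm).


Cant deficiency = equilibrium cant - actual cant
CD = 186.6 - 91.8
CD = 94.8 mm

94.8


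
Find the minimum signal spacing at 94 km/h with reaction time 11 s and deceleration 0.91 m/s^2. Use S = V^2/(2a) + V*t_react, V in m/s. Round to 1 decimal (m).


V = 94 / 3.6 = 26.1111 m/s
Braking distance = 26.1111^2 / (2*0.91) = 374.61 m
Sighting distance = 26.1111 * 11 = 287.2222 m
S = 374.61 + 287.2222 = 661.8 m

661.8


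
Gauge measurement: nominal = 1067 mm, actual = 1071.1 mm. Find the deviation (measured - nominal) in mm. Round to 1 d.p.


Deviation = measured - nominal
Deviation = 1071.1 - 1067
Deviation = 4.1 mm

4.1


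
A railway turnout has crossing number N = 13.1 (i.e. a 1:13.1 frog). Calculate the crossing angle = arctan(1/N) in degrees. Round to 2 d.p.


1/N = 1/13.1 = 0.076336
angle = arctan(0.076336) = 0.076188 rad
angle = 0.076188 * 180/pi = 4.37 degrees

4.37


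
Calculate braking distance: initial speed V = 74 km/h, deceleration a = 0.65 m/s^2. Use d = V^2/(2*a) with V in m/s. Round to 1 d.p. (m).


Convert speed: V = 74 / 3.6 = 20.5556 m/s
V^2 = 422.5309
d = 422.5309 / (2 * 0.65)
d = 422.5309 / 1.3
d = 325.0 m

325.0


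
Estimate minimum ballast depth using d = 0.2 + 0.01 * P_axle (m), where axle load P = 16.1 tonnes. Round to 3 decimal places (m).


d = 0.2 + 0.01 * 16.1
d = 0.2 + 0.161
d = 0.361 m

0.361


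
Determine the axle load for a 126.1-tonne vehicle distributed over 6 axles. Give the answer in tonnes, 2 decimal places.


Load per axle = total weight / number of axles
Load = 126.1 / 6
Load = 21.02 tonnes

21.02


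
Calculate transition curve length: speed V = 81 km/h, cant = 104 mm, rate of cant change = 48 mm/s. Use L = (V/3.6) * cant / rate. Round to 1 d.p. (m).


Convert speed: V = 81 / 3.6 = 22.5 m/s
L = 22.5 * 104 / 48
L = 2340.0 / 48
L = 48.8 m

48.8


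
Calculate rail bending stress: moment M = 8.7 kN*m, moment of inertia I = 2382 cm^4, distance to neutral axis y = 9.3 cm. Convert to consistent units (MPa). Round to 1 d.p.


Convert units:
M = 8.7 kN*m = 8700000 N*mm
y = 9.3 cm = 93 mm
I = 2382 cm^4 = 23820000 mm^4
sigma = 8700000 * 93 / 23820000
sigma = 34.0 MPa

34.0


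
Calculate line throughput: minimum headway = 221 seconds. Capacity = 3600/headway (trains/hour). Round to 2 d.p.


Capacity = 3600 / headway
Capacity = 3600 / 221
Capacity = 16.29 trains/hour

16.29


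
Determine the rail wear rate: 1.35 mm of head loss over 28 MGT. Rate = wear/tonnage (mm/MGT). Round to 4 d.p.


Wear rate = total wear / cumulative tonnage
Rate = 1.35 / 28
Rate = 0.0482 mm/MGT

0.0482


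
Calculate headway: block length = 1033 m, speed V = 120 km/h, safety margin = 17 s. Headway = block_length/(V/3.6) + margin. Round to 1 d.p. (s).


V = 120 / 3.6 = 33.3333 m/s
Block traversal time = 1033 / 33.3333 = 30.99 s
Headway = 30.99 + 17
Headway = 48.0 s

48.0


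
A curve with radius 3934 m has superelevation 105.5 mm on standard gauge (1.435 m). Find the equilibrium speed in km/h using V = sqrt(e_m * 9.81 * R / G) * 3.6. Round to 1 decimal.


Convert cant: e = 105.5 mm = 0.1055 m
V_ms = sqrt(0.1055 * 9.81 * 3934 / 1.435)
V_ms = sqrt(2837.291268) = 53.2662 m/s
V = 53.2662 * 3.6 = 191.8 km/h

191.8


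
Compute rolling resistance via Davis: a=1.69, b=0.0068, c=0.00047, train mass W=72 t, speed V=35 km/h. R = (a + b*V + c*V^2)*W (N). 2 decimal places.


b*V = 0.0068 * 35 = 0.238
c*V^2 = 0.00047 * 1225 = 0.57575
R_per_t = 1.69 + 0.238 + 0.57575 = 2.50375 N/t
R_total = 2.50375 * 72 = 180.27 N

180.27


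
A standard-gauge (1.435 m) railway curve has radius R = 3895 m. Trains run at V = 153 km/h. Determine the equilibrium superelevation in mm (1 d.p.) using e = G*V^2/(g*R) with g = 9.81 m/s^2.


Convert speed: V = 153 / 3.6 = 42.5 m/s
Apply formula: e = 1.435 * 42.5^2 / (9.81 * 3895)
e = 1.435 * 1806.25 / 38209.95
e = 0.067835 m = 67.8 mm

67.8


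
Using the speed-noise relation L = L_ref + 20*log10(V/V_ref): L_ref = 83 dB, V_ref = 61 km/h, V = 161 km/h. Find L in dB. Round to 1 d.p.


V/V_ref = 161 / 61 = 2.639344
log10(2.639344) = 0.421496
20 * 0.421496 = 8.4299
L = 83 + 8.4299 = 91.4 dB

91.4


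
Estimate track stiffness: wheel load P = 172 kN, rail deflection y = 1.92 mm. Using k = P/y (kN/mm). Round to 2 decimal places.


Track stiffness k = P / y
k = 172 / 1.92
k = 89.58 kN/mm

89.58


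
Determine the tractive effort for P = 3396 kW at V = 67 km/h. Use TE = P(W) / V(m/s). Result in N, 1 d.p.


Convert: P = 3396 kW = 3396000 W
V = 67 / 3.6 = 18.6111 m/s
TE = 3396000 / 18.6111
TE = 182471.6 N

182471.6


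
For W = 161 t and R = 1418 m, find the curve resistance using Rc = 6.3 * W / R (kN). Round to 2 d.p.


Rc = 6.3 * W / R
Rc = 6.3 * 161 / 1418
Rc = 1014.3 / 1418
Rc = 0.72 kN

0.72


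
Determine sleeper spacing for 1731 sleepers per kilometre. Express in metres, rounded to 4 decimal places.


Spacing = 1000 m / number of sleepers
Spacing = 1000 / 1731
Spacing = 0.5777 m

0.5777


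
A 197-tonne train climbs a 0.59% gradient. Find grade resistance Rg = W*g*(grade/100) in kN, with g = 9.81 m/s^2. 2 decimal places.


Rg = W * 9.81 * grade / 100
Rg = 197 * 9.81 * 0.59 / 100
Rg = 1932.57 * 0.0059
Rg = 11.40 kN

11.40


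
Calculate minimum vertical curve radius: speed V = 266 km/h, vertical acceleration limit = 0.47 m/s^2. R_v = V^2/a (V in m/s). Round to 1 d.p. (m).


Convert speed: V = 266 / 3.6 = 73.8889 m/s
V^2 = 5459.5679 m^2/s^2
R_v = 5459.5679 / 0.47
R_v = 11616.1 m

11616.1


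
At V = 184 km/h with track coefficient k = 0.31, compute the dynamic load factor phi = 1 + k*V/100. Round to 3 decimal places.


phi = 1 + k * V / 100
phi = 1 + 0.31 * 184 / 100
phi = 1 + 0.5704
phi = 1.570

1.570


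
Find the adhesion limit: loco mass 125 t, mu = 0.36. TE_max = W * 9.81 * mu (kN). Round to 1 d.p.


TE_max = W * g * mu
TE_max = 125 * 9.81 * 0.36
TE_max = 1226.25 * 0.36
TE_max = 441.5 kN

441.5


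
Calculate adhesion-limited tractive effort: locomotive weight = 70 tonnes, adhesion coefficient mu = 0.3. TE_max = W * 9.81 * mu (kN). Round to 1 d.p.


TE_max = W * g * mu
TE_max = 70 * 9.81 * 0.3
TE_max = 686.7 * 0.3
TE_max = 206.0 kN

206.0


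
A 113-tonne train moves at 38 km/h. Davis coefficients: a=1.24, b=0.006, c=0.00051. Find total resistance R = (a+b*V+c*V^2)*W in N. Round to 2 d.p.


b*V = 0.006 * 38 = 0.228
c*V^2 = 0.00051 * 1444 = 0.73644
R_per_t = 1.24 + 0.228 + 0.73644 = 2.20444 N/t
R_total = 2.20444 * 113 = 249.10 N

249.10


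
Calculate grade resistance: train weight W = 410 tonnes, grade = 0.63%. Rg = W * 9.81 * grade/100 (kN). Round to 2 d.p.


Rg = W * 9.81 * grade / 100
Rg = 410 * 9.81 * 0.63 / 100
Rg = 4022.1 * 0.0063
Rg = 25.34 kN

25.34


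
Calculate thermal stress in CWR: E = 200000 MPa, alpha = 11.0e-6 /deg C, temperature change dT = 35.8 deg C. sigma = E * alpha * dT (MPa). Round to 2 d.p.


sigma = E * alpha * dT
sigma = 200000 * 11.0e-6 * 35.8
sigma = 2.2 * 35.8
sigma = 78.76 MPa

78.76


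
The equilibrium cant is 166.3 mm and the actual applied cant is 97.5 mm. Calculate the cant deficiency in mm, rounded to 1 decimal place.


Cant deficiency = equilibrium cant - actual cant
CD = 166.3 - 97.5
CD = 68.8 mm

68.8


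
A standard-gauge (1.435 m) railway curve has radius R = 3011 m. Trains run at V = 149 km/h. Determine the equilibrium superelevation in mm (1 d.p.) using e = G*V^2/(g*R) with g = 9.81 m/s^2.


Convert speed: V = 149 / 3.6 = 41.3889 m/s
Apply formula: e = 1.435 * 41.3889^2 / (9.81 * 3011)
e = 1.435 * 1713.0401 / 29537.91
e = 0.083222 m = 83.2 mm

83.2


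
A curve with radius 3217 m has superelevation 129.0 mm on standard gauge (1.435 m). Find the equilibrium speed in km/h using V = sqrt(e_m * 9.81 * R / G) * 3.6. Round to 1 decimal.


Convert cant: e = 129.0 mm = 0.1290 m
V_ms = sqrt(0.1290 * 9.81 * 3217 / 1.435)
V_ms = sqrt(2836.990474) = 53.2634 m/s
V = 53.2634 * 3.6 = 191.7 km/h

191.7


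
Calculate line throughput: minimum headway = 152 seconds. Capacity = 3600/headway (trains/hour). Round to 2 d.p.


Capacity = 3600 / headway
Capacity = 3600 / 152
Capacity = 23.68 trains/hour

23.68


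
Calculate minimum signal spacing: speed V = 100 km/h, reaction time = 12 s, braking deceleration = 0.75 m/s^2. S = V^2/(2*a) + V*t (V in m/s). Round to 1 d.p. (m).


V = 100 / 3.6 = 27.7778 m/s
Braking distance = 27.7778^2 / (2*0.75) = 514.4033 m
Sighting distance = 27.7778 * 12 = 333.3333 m
S = 514.4033 + 333.3333 = 847.7 m

847.7


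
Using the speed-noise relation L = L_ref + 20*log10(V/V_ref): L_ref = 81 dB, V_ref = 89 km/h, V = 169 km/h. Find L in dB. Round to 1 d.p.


V/V_ref = 169 / 89 = 1.898876
log10(1.898876) = 0.278497
20 * 0.278497 = 5.5699
L = 81 + 5.5699 = 86.6 dB

86.6


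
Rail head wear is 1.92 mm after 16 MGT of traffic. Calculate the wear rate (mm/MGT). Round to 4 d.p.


Wear rate = total wear / cumulative tonnage
Rate = 1.92 / 16
Rate = 0.1200 mm/MGT

0.1200


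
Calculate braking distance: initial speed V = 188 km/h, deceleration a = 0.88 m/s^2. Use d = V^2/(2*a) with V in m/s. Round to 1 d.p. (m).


Convert speed: V = 188 / 3.6 = 52.2222 m/s
V^2 = 2727.1605
d = 2727.1605 / (2 * 0.88)
d = 2727.1605 / 1.76
d = 1549.5 m

1549.5


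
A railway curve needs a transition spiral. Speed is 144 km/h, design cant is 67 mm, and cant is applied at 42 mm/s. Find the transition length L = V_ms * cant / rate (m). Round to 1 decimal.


Convert speed: V = 144 / 3.6 = 40.0 m/s
L = 40.0 * 67 / 42
L = 2680.0 / 42
L = 63.8 m

63.8


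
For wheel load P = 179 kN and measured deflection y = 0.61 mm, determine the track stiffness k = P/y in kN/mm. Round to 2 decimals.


Track stiffness k = P / y
k = 179 / 0.61
k = 293.44 kN/mm

293.44


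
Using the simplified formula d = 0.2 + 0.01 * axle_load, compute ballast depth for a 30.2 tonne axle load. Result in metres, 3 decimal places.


d = 0.2 + 0.01 * 30.2
d = 0.2 + 0.302
d = 0.502 m

0.502


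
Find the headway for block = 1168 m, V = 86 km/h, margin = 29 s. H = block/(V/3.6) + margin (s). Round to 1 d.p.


V = 86 / 3.6 = 23.8889 m/s
Block traversal time = 1168 / 23.8889 = 48.893 s
Headway = 48.893 + 29
Headway = 77.9 s

77.9


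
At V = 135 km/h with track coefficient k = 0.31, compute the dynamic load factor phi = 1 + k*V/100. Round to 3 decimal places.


phi = 1 + k * V / 100
phi = 1 + 0.31 * 135 / 100
phi = 1 + 0.4185
phi = 1.419

1.419


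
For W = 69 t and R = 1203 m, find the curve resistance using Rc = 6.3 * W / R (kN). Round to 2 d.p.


Rc = 6.3 * W / R
Rc = 6.3 * 69 / 1203
Rc = 434.7 / 1203
Rc = 0.36 kN

0.36


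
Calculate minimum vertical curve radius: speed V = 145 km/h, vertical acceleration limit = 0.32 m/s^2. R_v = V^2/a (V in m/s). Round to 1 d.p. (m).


Convert speed: V = 145 / 3.6 = 40.2778 m/s
V^2 = 1622.2994 m^2/s^2
R_v = 1622.2994 / 0.32
R_v = 5069.7 m

5069.7


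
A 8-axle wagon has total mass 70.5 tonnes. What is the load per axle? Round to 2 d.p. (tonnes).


Load per axle = total weight / number of axles
Load = 70.5 / 8
Load = 8.81 tonnes

8.81


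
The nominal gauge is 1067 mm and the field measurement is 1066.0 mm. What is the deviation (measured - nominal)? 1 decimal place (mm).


Deviation = measured - nominal
Deviation = 1066.0 - 1067
Deviation = -1.0 mm

-1.0


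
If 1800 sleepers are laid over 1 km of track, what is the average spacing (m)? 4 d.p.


Spacing = 1000 m / number of sleepers
Spacing = 1000 / 1800
Spacing = 0.5556 m

0.5556


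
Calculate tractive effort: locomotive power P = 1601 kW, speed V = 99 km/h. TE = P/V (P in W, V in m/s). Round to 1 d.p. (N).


Convert: P = 1601 kW = 1601000 W
V = 99 / 3.6 = 27.5 m/s
TE = 1601000 / 27.5
TE = 58218.2 N

58218.2


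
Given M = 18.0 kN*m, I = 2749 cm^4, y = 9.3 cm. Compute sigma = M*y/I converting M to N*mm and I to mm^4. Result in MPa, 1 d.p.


Convert units:
M = 18.0 kN*m = 18000000 N*mm
y = 9.3 cm = 93 mm
I = 2749 cm^4 = 27490000 mm^4
sigma = 18000000 * 93 / 27490000
sigma = 60.9 MPa

60.9


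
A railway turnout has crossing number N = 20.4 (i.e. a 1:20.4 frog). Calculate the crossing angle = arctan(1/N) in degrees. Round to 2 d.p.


1/N = 1/20.4 = 0.04902
angle = arctan(0.04902) = 0.04898 rad
angle = 0.04898 * 180/pi = 2.81 degrees

2.81


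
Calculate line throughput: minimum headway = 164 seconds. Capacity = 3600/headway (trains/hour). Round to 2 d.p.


Capacity = 3600 / headway
Capacity = 3600 / 164
Capacity = 21.95 trains/hour

21.95


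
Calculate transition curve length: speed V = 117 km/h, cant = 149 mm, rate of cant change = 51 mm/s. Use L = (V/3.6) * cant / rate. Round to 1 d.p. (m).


Convert speed: V = 117 / 3.6 = 32.5 m/s
L = 32.5 * 149 / 51
L = 4842.5 / 51
L = 95.0 m

95.0


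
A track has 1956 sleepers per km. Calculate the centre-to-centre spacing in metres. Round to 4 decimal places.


Spacing = 1000 m / number of sleepers
Spacing = 1000 / 1956
Spacing = 0.5112 m

0.5112


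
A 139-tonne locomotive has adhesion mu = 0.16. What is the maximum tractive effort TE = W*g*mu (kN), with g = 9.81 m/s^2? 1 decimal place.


TE_max = W * g * mu
TE_max = 139 * 9.81 * 0.16
TE_max = 1363.59 * 0.16
TE_max = 218.2 kN

218.2


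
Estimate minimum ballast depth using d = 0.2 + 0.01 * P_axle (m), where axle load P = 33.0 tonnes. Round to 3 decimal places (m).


d = 0.2 + 0.01 * 33.0
d = 0.2 + 0.33
d = 0.530 m

0.530


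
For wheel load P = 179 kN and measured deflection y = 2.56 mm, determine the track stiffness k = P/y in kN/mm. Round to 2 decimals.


Track stiffness k = P / y
k = 179 / 2.56
k = 69.92 kN/mm

69.92


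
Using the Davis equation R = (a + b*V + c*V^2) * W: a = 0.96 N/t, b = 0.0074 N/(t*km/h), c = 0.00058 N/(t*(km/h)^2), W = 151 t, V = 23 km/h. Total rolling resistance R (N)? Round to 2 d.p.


b*V = 0.0074 * 23 = 0.1702
c*V^2 = 0.00058 * 529 = 0.30682
R_per_t = 0.96 + 0.1702 + 0.30682 = 1.43702 N/t
R_total = 1.43702 * 151 = 216.99 N

216.99


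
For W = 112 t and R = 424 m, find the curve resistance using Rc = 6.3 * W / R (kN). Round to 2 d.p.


Rc = 6.3 * W / R
Rc = 6.3 * 112 / 424
Rc = 705.6 / 424
Rc = 1.66 kN

1.66


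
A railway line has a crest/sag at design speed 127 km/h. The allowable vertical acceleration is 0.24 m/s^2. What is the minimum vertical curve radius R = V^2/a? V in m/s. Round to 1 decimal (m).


Convert speed: V = 127 / 3.6 = 35.2778 m/s
V^2 = 1244.5216 m^2/s^2
R_v = 1244.5216 / 0.24
R_v = 5185.5 m

5185.5


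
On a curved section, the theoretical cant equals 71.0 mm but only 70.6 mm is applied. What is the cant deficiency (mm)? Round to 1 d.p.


Cant deficiency = equilibrium cant - actual cant
CD = 71.0 - 70.6
CD = 0.4 mm

0.4


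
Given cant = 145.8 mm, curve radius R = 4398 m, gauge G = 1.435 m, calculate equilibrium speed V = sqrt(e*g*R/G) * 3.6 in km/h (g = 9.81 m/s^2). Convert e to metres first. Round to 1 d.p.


Convert cant: e = 145.8 mm = 0.1458 m
V_ms = sqrt(0.1458 * 9.81 * 4398 / 1.435)
V_ms = sqrt(4383.589271) = 66.2087 m/s
V = 66.2087 * 3.6 = 238.4 km/h

238.4


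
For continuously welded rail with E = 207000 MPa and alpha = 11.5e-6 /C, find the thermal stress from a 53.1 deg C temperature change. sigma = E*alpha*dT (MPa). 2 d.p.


sigma = E * alpha * dT
sigma = 207000 * 11.5e-6 * 53.1
sigma = 2.3805 * 53.1
sigma = 126.40 MPa

126.40


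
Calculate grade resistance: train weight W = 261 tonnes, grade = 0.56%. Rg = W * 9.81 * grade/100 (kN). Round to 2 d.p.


Rg = W * 9.81 * grade / 100
Rg = 261 * 9.81 * 0.56 / 100
Rg = 2560.41 * 0.0056
Rg = 14.34 kN

14.34


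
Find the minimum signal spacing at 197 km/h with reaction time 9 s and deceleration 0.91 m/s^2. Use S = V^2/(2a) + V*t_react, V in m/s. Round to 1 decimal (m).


V = 197 / 3.6 = 54.7222 m/s
Braking distance = 54.7222^2 / (2*0.91) = 1645.3415 m
Sighting distance = 54.7222 * 9 = 492.5 m
S = 1645.3415 + 492.5 = 2137.8 m

2137.8


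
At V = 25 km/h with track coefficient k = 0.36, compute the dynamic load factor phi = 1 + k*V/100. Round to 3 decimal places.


phi = 1 + k * V / 100
phi = 1 + 0.36 * 25 / 100
phi = 1 + 0.09
phi = 1.090

1.090


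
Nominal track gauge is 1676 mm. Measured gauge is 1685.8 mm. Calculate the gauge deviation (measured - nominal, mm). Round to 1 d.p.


Deviation = measured - nominal
Deviation = 1685.8 - 1676
Deviation = 9.8 mm

9.8


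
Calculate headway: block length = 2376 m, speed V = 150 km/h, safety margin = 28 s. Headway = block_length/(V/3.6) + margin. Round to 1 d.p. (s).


V = 150 / 3.6 = 41.6667 m/s
Block traversal time = 2376 / 41.6667 = 57.024 s
Headway = 57.024 + 28
Headway = 85.0 s

85.0


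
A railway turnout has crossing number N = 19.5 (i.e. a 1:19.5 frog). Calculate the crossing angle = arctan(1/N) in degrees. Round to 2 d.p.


1/N = 1/19.5 = 0.051282
angle = arctan(0.051282) = 0.051237 rad
angle = 0.051237 * 180/pi = 2.94 degrees

2.94


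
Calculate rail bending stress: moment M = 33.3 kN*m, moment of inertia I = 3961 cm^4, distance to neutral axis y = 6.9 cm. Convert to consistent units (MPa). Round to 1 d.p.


Convert units:
M = 33.3 kN*m = 33300000 N*mm
y = 6.9 cm = 69 mm
I = 3961 cm^4 = 39610000 mm^4
sigma = 33300000 * 69 / 39610000
sigma = 58.0 MPa

58.0


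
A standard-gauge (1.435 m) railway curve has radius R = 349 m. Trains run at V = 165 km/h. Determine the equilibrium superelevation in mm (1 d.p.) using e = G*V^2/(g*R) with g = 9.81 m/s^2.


Convert speed: V = 165 / 3.6 = 45.8333 m/s
Apply formula: e = 1.435 * 45.8333^2 / (9.81 * 349)
e = 1.435 * 2100.6944 / 3423.69
e = 0.880482 m = 880.5 mm

880.5


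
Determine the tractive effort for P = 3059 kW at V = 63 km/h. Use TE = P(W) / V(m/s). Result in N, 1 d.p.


Convert: P = 3059 kW = 3059000 W
V = 63 / 3.6 = 17.5 m/s
TE = 3059000 / 17.5
TE = 174800.0 N

174800.0


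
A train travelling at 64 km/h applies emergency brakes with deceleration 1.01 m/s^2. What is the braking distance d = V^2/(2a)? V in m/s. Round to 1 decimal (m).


Convert speed: V = 64 / 3.6 = 17.7778 m/s
V^2 = 316.0494
d = 316.0494 / (2 * 1.01)
d = 316.0494 / 2.02
d = 156.5 m

156.5


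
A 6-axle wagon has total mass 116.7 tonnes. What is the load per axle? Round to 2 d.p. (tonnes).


Load per axle = total weight / number of axles
Load = 116.7 / 6
Load = 19.45 tonnes

19.45


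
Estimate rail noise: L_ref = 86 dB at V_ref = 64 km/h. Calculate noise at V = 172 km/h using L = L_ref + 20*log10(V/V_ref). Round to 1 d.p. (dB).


V/V_ref = 172 / 64 = 2.6875
log10(2.6875) = 0.429348
20 * 0.429348 = 8.587
L = 86 + 8.587 = 94.6 dB

94.6


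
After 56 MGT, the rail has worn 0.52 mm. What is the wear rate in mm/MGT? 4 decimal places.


Wear rate = total wear / cumulative tonnage
Rate = 0.52 / 56
Rate = 0.0093 mm/MGT

0.0093


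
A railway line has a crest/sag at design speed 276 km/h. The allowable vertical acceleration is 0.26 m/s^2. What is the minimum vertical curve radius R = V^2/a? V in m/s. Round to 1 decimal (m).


Convert speed: V = 276 / 3.6 = 76.6667 m/s
V^2 = 5877.7778 m^2/s^2
R_v = 5877.7778 / 0.26
R_v = 22606.8 m

22606.8


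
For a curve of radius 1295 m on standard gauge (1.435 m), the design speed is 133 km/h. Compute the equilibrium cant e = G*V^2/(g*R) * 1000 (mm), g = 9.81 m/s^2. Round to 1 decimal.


Convert speed: V = 133 / 3.6 = 36.9444 m/s
Apply formula: e = 1.435 * 36.9444^2 / (9.81 * 1295)
e = 1.435 * 1364.892 / 12703.95
e = 0.154174 m = 154.2 mm

154.2


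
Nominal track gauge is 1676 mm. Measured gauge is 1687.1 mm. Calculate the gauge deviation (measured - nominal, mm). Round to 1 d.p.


Deviation = measured - nominal
Deviation = 1687.1 - 1676
Deviation = 11.1 mm

11.1


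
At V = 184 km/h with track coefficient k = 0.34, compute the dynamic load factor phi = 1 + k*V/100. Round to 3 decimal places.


phi = 1 + k * V / 100
phi = 1 + 0.34 * 184 / 100
phi = 1 + 0.6256
phi = 1.626

1.626


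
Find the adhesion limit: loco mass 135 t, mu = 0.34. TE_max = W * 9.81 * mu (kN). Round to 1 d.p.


TE_max = W * g * mu
TE_max = 135 * 9.81 * 0.34
TE_max = 1324.35 * 0.34
TE_max = 450.3 kN

450.3


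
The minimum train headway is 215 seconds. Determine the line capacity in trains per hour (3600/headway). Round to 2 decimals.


Capacity = 3600 / headway
Capacity = 3600 / 215
Capacity = 16.74 trains/hour

16.74


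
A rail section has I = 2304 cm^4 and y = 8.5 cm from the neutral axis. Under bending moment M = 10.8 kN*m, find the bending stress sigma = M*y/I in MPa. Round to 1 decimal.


Convert units:
M = 10.8 kN*m = 10800000 N*mm
y = 8.5 cm = 85 mm
I = 2304 cm^4 = 23040000 mm^4
sigma = 10800000 * 85 / 23040000
sigma = 39.8 MPa

39.8


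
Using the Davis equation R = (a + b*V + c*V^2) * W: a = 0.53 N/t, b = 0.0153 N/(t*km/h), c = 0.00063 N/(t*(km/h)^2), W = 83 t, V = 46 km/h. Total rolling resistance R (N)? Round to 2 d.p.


b*V = 0.0153 * 46 = 0.7038
c*V^2 = 0.00063 * 2116 = 1.33308
R_per_t = 0.53 + 0.7038 + 1.33308 = 2.56688 N/t
R_total = 2.56688 * 83 = 213.05 N

213.05


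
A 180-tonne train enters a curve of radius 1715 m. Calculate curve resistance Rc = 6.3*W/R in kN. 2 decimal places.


Rc = 6.3 * W / R
Rc = 6.3 * 180 / 1715
Rc = 1134.0 / 1715
Rc = 0.66 kN

0.66


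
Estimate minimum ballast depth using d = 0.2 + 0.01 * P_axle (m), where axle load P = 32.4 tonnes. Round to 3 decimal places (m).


d = 0.2 + 0.01 * 32.4
d = 0.2 + 0.324
d = 0.524 m

0.524


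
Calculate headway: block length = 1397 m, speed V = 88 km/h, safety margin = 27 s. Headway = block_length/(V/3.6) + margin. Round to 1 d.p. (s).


V = 88 / 3.6 = 24.4444 m/s
Block traversal time = 1397 / 24.4444 = 57.15 s
Headway = 57.15 + 27
Headway = 84.2 s

84.2
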